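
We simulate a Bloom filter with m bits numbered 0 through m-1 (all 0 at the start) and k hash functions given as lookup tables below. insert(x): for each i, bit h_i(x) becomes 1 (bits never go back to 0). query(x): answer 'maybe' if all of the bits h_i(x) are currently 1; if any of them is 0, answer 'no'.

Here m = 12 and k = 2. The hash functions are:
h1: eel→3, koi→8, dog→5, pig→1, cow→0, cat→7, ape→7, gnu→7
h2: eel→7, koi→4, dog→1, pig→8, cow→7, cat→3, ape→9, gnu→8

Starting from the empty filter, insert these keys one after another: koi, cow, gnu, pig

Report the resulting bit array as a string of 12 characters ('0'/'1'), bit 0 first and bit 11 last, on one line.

Answer: 110010011000

Derivation:
Start: bits=000000000000
After insert 'koi': sets bits 4 8 -> bits=000010001000
After insert 'cow': sets bits 0 7 -> bits=100010011000
After insert 'gnu': sets bits 7 8 -> bits=100010011000
After insert 'pig': sets bits 1 8 -> bits=110010011000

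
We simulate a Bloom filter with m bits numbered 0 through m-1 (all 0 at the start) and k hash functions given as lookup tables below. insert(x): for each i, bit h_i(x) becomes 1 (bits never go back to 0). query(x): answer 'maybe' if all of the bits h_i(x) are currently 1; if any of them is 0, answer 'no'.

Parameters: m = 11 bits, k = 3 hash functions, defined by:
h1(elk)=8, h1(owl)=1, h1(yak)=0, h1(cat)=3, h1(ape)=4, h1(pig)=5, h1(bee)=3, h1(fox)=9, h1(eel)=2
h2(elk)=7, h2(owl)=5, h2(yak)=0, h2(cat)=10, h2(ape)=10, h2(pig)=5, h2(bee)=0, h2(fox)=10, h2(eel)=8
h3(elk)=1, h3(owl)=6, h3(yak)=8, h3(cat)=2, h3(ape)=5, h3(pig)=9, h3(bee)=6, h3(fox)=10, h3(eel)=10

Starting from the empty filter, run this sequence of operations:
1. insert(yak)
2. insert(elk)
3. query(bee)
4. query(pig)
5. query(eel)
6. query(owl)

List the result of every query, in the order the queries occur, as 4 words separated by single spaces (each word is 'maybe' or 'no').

Answer: no no no no

Derivation:
Start: bits=00000000000
Op 1: insert yak -> sets bits 0 8 -> bits=10000000100
Op 2: insert elk -> sets bits 1 7 8 -> bits=11000001100
Op 3: query bee -> checks bit0=1, bit3=0, bit6=0 (has a 0) -> no
Op 4: query pig -> checks bit5=0, bit9=0 (has a 0) -> no
Op 5: query eel -> checks bit2=0, bit8=1, bit10=0 (has a 0) -> no
Op 6: query owl -> checks bit1=1, bit5=0, bit6=0 (has a 0) -> no
Query results in order: no no no no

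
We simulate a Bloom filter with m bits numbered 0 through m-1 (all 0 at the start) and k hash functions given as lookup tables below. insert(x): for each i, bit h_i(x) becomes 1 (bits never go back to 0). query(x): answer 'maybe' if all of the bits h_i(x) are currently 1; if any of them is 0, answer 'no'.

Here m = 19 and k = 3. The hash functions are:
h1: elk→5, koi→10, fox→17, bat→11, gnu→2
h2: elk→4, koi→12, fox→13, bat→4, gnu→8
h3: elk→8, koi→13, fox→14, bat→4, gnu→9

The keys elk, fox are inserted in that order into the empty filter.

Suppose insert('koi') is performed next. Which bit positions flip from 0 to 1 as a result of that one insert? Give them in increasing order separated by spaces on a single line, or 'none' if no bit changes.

Start: bits=0000000000000000000
After insert 'elk': sets bits 4 5 8 -> bits=0000110010000000000
After insert 'fox': sets bits 13 14 17 -> bits=0000110010000110010
insert 'koi' would touch bits 10 12 13; currently bit10=0, bit12=0, bit13=1
Bits that are 0 among those (would change 0->1): 10 12

Answer: 10 12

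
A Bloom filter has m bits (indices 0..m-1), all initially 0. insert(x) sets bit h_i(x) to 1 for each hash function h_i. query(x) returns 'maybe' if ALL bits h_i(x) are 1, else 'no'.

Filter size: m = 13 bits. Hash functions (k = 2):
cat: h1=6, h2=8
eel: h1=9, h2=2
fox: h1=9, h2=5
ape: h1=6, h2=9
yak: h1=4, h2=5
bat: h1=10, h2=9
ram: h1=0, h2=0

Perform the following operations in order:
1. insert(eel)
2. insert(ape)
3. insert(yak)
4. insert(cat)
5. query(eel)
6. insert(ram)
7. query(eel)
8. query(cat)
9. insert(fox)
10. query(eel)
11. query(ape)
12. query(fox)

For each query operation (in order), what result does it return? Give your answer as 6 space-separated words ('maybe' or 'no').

Start: bits=0000000000000
Op 1: insert eel -> sets bits 2 9 -> bits=0010000001000
Op 2: insert ape -> sets bits 6 9 -> bits=0010001001000
Op 3: insert yak -> sets bits 4 5 -> bits=0010111001000
Op 4: insert cat -> sets bits 6 8 -> bits=0010111011000
Op 5: query eel -> checks bit2=1, bit9=1 (all 1) -> maybe
Op 6: insert ram -> sets bits 0 -> bits=1010111011000
Op 7: query eel -> checks bit2=1, bit9=1 (all 1) -> maybe
Op 8: query cat -> checks bit6=1, bit8=1 (all 1) -> maybe
Op 9: insert fox -> sets bits 5 9 -> bits=1010111011000
Op 10: query eel -> checks bit2=1, bit9=1 (all 1) -> maybe
Op 11: query ape -> checks bit6=1, bit9=1 (all 1) -> maybe
Op 12: query fox -> checks bit5=1, bit9=1 (all 1) -> maybe
Query results in order: maybe maybe maybe maybe maybe maybe

Answer: maybe maybe maybe maybe maybe maybe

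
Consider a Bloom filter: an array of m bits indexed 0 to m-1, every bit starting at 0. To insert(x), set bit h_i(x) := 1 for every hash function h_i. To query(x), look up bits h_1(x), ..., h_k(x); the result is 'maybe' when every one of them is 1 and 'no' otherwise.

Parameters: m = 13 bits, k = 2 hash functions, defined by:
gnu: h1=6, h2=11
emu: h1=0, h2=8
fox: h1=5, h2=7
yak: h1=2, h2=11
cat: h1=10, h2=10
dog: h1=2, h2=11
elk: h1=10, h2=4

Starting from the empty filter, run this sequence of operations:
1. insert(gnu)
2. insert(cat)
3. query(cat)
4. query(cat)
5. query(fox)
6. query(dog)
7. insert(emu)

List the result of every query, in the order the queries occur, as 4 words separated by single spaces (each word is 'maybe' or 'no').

Answer: maybe maybe no no

Derivation:
Start: bits=0000000000000
Op 1: insert gnu -> sets bits 6 11 -> bits=0000001000010
Op 2: insert cat -> sets bits 10 -> bits=0000001000110
Op 3: query cat -> checks bit10=1 (all 1) -> maybe
Op 4: query cat -> checks bit10=1 (all 1) -> maybe
Op 5: query fox -> checks bit5=0, bit7=0 (has a 0) -> no
Op 6: query dog -> checks bit2=0, bit11=1 (has a 0) -> no
Op 7: insert emu -> sets bits 0 8 -> bits=1000001010110
Query results in order: maybe maybe no no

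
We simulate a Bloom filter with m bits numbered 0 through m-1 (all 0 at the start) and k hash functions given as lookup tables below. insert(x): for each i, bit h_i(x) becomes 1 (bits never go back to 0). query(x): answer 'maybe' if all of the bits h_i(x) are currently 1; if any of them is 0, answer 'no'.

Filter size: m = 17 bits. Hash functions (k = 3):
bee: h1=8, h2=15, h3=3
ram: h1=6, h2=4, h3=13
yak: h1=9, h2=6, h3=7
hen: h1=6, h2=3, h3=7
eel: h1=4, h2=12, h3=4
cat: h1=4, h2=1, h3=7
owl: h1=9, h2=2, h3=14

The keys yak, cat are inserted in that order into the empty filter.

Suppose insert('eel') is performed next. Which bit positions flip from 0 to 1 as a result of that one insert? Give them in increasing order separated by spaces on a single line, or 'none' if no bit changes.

Start: bits=00000000000000000
After insert 'yak': sets bits 6 7 9 -> bits=00000011010000000
After insert 'cat': sets bits 1 4 7 -> bits=01001011010000000
insert 'eel' would touch bits 4 12; currently bit4=1, bit12=0
Bits that are 0 among those (would change 0->1): 12

Answer: 12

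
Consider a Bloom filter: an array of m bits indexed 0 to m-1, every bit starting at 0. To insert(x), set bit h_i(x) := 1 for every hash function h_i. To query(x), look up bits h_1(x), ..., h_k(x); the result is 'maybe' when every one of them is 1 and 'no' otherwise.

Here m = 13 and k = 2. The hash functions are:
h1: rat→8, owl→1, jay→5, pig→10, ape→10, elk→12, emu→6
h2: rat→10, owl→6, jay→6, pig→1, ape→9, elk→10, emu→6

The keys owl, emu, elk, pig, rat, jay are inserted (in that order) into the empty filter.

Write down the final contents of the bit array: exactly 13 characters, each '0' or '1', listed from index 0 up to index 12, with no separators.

Start: bits=0000000000000
After insert 'owl': sets bits 1 6 -> bits=0100001000000
After insert 'emu': sets bits 6 -> bits=0100001000000
After insert 'elk': sets bits 10 12 -> bits=0100001000101
After insert 'pig': sets bits 1 10 -> bits=0100001000101
After insert 'rat': sets bits 8 10 -> bits=0100001010101
After insert 'jay': sets bits 5 6 -> bits=0100011010101

Answer: 0100011010101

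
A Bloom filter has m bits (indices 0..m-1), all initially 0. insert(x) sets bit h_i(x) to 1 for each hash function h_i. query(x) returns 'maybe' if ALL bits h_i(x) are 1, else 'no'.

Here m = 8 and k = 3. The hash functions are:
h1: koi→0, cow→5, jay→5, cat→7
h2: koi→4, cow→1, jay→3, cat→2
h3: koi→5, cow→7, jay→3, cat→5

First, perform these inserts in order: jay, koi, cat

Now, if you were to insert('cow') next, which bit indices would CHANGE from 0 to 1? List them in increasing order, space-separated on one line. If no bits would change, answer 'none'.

Answer: 1

Derivation:
Start: bits=00000000
After insert 'jay': sets bits 3 5 -> bits=00010100
After insert 'koi': sets bits 0 4 5 -> bits=10011100
After insert 'cat': sets bits 2 5 7 -> bits=10111101
insert 'cow' would touch bits 1 5 7; currently bit1=0, bit5=1, bit7=1
Bits that are 0 among those (would change 0->1): 1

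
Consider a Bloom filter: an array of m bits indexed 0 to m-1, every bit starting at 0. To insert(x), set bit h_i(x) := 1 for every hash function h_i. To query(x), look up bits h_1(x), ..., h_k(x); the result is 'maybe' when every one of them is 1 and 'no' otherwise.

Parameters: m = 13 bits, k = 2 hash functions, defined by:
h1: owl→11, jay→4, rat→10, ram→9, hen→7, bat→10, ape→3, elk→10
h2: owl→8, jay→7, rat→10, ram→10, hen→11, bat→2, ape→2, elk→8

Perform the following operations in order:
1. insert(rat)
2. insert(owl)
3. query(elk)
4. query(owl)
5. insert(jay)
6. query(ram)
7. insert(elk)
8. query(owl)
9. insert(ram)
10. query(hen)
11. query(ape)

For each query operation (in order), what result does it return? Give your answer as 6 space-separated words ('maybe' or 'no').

Start: bits=0000000000000
Op 1: insert rat -> sets bits 10 -> bits=0000000000100
Op 2: insert owl -> sets bits 8 11 -> bits=0000000010110
Op 3: query elk -> checks bit8=1, bit10=1 (all 1) -> maybe
Op 4: query owl -> checks bit8=1, bit11=1 (all 1) -> maybe
Op 5: insert jay -> sets bits 4 7 -> bits=0000100110110
Op 6: query ram -> checks bit9=0, bit10=1 (has a 0) -> no
Op 7: insert elk -> sets bits 8 10 -> bits=0000100110110
Op 8: query owl -> checks bit8=1, bit11=1 (all 1) -> maybe
Op 9: insert ram -> sets bits 9 10 -> bits=0000100111110
Op 10: query hen -> checks bit7=1, bit11=1 (all 1) -> maybe
Op 11: query ape -> checks bit2=0, bit3=0 (has a 0) -> no
Query results in order: maybe maybe no maybe maybe no

Answer: maybe maybe no maybe maybe no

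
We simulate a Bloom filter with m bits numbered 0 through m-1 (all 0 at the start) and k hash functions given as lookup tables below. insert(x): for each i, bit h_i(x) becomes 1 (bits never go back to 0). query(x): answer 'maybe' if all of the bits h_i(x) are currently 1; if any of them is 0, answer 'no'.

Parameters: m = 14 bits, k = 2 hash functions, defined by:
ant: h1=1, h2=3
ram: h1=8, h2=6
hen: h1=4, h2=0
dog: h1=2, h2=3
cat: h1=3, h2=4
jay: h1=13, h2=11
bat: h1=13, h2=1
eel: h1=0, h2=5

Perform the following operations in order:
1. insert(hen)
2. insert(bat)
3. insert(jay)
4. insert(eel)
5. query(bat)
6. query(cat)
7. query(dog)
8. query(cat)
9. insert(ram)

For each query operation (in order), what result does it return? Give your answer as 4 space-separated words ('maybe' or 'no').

Start: bits=00000000000000
Op 1: insert hen -> sets bits 0 4 -> bits=10001000000000
Op 2: insert bat -> sets bits 1 13 -> bits=11001000000001
Op 3: insert jay -> sets bits 11 13 -> bits=11001000000101
Op 4: insert eel -> sets bits 0 5 -> bits=11001100000101
Op 5: query bat -> checks bit1=1, bit13=1 (all 1) -> maybe
Op 6: query cat -> checks bit3=0, bit4=1 (has a 0) -> no
Op 7: query dog -> checks bit2=0, bit3=0 (has a 0) -> no
Op 8: query cat -> checks bit3=0, bit4=1 (has a 0) -> no
Op 9: insert ram -> sets bits 6 8 -> bits=11001110100101
Query results in order: maybe no no no

Answer: maybe no no no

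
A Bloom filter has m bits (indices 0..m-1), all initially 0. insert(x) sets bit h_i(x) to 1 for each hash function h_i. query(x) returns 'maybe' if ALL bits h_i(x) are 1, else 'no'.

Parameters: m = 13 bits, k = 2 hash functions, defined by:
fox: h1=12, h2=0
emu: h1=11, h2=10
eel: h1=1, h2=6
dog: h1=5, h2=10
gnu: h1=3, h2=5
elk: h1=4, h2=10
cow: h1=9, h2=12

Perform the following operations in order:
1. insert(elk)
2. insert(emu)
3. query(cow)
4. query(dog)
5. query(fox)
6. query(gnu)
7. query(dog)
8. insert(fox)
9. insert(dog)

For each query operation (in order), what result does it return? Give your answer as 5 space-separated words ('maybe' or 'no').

Start: bits=0000000000000
Op 1: insert elk -> sets bits 4 10 -> bits=0000100000100
Op 2: insert emu -> sets bits 10 11 -> bits=0000100000110
Op 3: query cow -> checks bit9=0, bit12=0 (has a 0) -> no
Op 4: query dog -> checks bit5=0, bit10=1 (has a 0) -> no
Op 5: query fox -> checks bit0=0, bit12=0 (has a 0) -> no
Op 6: query gnu -> checks bit3=0, bit5=0 (has a 0) -> no
Op 7: query dog -> checks bit5=0, bit10=1 (has a 0) -> no
Op 8: insert fox -> sets bits 0 12 -> bits=1000100000111
Op 9: insert dog -> sets bits 5 10 -> bits=1000110000111
Query results in order: no no no no no

Answer: no no no no no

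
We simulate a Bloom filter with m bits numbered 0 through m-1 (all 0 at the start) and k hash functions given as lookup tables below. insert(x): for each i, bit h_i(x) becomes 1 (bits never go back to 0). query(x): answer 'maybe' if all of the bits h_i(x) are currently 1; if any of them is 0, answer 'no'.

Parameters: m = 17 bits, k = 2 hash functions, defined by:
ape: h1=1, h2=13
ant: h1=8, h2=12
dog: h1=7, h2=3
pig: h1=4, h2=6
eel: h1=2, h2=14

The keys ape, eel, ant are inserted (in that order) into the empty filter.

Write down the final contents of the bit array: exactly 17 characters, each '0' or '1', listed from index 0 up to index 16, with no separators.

Start: bits=00000000000000000
After insert 'ape': sets bits 1 13 -> bits=01000000000001000
After insert 'eel': sets bits 2 14 -> bits=01100000000001100
After insert 'ant': sets bits 8 12 -> bits=01100000100011100

Answer: 01100000100011100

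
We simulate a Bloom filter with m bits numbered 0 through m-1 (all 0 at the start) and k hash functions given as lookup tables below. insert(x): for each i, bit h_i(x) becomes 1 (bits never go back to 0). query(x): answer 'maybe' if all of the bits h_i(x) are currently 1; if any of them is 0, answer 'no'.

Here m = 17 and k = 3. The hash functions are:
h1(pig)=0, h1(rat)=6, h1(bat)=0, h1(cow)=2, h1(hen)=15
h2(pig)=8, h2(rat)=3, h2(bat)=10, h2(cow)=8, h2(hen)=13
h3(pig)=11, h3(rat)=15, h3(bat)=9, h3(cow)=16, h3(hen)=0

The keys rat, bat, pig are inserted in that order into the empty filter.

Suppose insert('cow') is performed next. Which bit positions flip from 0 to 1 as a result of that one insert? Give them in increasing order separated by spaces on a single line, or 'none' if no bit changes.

Answer: 2 16

Derivation:
Start: bits=00000000000000000
After insert 'rat': sets bits 3 6 15 -> bits=00010010000000010
After insert 'bat': sets bits 0 9 10 -> bits=10010010011000010
After insert 'pig': sets bits 0 8 11 -> bits=10010010111100010
insert 'cow' would touch bits 2 8 16; currently bit2=0, bit8=1, bit16=0
Bits that are 0 among those (would change 0->1): 2 16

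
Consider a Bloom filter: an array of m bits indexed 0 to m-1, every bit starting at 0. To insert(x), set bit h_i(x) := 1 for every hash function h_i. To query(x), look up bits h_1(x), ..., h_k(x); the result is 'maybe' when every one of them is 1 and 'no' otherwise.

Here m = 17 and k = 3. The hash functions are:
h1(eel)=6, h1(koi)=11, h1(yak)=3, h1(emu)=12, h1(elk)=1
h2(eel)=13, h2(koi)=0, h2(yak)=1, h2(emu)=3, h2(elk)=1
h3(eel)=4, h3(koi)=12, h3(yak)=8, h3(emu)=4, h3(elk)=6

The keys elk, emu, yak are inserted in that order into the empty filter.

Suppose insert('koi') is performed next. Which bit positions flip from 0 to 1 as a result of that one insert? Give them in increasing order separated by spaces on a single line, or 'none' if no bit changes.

Answer: 0 11

Derivation:
Start: bits=00000000000000000
After insert 'elk': sets bits 1 6 -> bits=01000010000000000
After insert 'emu': sets bits 3 4 12 -> bits=01011010000010000
After insert 'yak': sets bits 1 3 8 -> bits=01011010100010000
insert 'koi' would touch bits 0 11 12; currently bit0=0, bit11=0, bit12=1
Bits that are 0 among those (would change 0->1): 0 11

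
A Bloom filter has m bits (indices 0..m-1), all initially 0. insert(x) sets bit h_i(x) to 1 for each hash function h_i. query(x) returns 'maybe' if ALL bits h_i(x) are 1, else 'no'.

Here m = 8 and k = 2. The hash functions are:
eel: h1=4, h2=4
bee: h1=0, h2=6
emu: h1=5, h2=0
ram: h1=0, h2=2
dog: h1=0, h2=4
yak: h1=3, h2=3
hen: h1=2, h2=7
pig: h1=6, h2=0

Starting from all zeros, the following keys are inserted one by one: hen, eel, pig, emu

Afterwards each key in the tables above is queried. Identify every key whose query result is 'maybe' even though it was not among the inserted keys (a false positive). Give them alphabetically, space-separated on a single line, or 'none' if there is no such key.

Answer: bee dog ram

Derivation:
Start: bits=00000000
After insert 'hen': sets bits 2 7 -> bits=00100001
After insert 'eel': sets bits 4 -> bits=00101001
After insert 'pig': sets bits 0 6 -> bits=10101011
After insert 'emu': sets bits 0 5 -> bits=10101111
Not inserted: bee dog ram yak — query each against bits=10101111:
query bee: checks bit0=1, bit6=1 (all 1) -> maybe => FALSE POSITIVE
query dog: checks bit0=1, bit4=1 (all 1) -> maybe => FALSE POSITIVE
query ram: checks bit0=1, bit2=1 (all 1) -> maybe => FALSE POSITIVE
query yak: checks bit3=0 (has a 0) -> no => not a false positive
False positives (alphabetical): bee dog ram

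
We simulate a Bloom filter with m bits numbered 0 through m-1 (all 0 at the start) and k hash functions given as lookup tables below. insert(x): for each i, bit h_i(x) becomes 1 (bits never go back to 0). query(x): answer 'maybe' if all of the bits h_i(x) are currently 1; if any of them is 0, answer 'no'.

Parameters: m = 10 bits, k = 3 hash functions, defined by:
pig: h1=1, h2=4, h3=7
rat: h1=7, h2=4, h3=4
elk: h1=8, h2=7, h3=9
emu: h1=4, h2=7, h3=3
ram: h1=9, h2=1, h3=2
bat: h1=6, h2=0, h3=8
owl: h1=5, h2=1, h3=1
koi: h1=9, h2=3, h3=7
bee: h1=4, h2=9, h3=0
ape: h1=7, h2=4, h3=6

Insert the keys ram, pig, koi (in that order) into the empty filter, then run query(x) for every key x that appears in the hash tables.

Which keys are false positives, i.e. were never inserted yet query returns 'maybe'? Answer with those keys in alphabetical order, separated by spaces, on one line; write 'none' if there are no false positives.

Answer: emu rat

Derivation:
Start: bits=0000000000
After insert 'ram': sets bits 1 2 9 -> bits=0110000001
After insert 'pig': sets bits 1 4 7 -> bits=0110100101
After insert 'koi': sets bits 3 7 9 -> bits=0111100101
Not inserted: ape bat bee elk emu owl rat — query each against bits=0111100101:
query ape: checks bit4=1, bit6=0, bit7=1 (has a 0) -> no => not a false positive
query bat: checks bit0=0, bit6=0, bit8=0 (has a 0) -> no => not a false positive
query bee: checks bit0=0, bit4=1, bit9=1 (has a 0) -> no => not a false positive
query elk: checks bit7=1, bit8=0, bit9=1 (has a 0) -> no => not a false positive
query emu: checks bit3=1, bit4=1, bit7=1 (all 1) -> maybe => FALSE POSITIVE
query owl: checks bit1=1, bit5=0 (has a 0) -> no => not a false positive
query rat: checks bit4=1, bit7=1 (all 1) -> maybe => FALSE POSITIVE
False positives (alphabetical): emu rat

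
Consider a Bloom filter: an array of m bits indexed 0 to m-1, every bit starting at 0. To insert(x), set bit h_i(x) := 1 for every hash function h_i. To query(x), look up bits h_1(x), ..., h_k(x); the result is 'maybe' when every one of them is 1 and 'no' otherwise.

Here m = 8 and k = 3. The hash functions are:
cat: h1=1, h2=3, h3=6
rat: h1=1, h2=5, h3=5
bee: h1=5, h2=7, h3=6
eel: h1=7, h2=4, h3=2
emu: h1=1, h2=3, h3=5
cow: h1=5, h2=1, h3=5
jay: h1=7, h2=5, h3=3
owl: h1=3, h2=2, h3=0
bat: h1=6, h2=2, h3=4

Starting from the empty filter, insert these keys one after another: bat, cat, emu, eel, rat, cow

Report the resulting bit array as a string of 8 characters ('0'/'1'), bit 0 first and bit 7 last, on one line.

Answer: 01111111

Derivation:
Start: bits=00000000
After insert 'bat': sets bits 2 4 6 -> bits=00101010
After insert 'cat': sets bits 1 3 6 -> bits=01111010
After insert 'emu': sets bits 1 3 5 -> bits=01111110
After insert 'eel': sets bits 2 4 7 -> bits=01111111
After insert 'rat': sets bits 1 5 -> bits=01111111
After insert 'cow': sets bits 1 5 -> bits=01111111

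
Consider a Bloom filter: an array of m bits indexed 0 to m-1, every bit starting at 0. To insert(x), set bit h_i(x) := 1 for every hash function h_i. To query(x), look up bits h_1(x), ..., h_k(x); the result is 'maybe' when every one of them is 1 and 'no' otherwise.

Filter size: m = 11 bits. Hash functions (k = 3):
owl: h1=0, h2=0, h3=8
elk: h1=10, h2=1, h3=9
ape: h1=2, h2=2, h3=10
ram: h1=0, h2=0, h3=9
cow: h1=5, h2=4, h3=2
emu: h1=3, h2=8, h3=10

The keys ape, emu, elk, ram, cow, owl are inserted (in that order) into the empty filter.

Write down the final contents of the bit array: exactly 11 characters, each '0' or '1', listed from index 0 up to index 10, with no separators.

Start: bits=00000000000
After insert 'ape': sets bits 2 10 -> bits=00100000001
After insert 'emu': sets bits 3 8 10 -> bits=00110000101
After insert 'elk': sets bits 1 9 10 -> bits=01110000111
After insert 'ram': sets bits 0 9 -> bits=11110000111
After insert 'cow': sets bits 2 4 5 -> bits=11111100111
After insert 'owl': sets bits 0 8 -> bits=11111100111

Answer: 11111100111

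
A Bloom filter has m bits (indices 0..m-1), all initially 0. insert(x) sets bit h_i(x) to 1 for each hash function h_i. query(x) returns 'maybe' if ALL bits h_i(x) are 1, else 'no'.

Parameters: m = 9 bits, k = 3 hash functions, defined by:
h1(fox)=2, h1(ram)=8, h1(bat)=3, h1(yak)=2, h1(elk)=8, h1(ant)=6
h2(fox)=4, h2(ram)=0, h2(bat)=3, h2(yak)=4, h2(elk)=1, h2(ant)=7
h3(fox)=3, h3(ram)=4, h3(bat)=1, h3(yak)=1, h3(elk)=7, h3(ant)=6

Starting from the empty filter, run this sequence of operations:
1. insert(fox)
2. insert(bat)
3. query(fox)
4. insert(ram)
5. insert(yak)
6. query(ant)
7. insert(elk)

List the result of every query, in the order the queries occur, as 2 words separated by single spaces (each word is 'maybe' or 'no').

Start: bits=000000000
Op 1: insert fox -> sets bits 2 3 4 -> bits=001110000
Op 2: insert bat -> sets bits 1 3 -> bits=011110000
Op 3: query fox -> checks bit2=1, bit3=1, bit4=1 (all 1) -> maybe
Op 4: insert ram -> sets bits 0 4 8 -> bits=111110001
Op 5: insert yak -> sets bits 1 2 4 -> bits=111110001
Op 6: query ant -> checks bit6=0, bit7=0 (has a 0) -> no
Op 7: insert elk -> sets bits 1 7 8 -> bits=111110011
Query results in order: maybe no

Answer: maybe no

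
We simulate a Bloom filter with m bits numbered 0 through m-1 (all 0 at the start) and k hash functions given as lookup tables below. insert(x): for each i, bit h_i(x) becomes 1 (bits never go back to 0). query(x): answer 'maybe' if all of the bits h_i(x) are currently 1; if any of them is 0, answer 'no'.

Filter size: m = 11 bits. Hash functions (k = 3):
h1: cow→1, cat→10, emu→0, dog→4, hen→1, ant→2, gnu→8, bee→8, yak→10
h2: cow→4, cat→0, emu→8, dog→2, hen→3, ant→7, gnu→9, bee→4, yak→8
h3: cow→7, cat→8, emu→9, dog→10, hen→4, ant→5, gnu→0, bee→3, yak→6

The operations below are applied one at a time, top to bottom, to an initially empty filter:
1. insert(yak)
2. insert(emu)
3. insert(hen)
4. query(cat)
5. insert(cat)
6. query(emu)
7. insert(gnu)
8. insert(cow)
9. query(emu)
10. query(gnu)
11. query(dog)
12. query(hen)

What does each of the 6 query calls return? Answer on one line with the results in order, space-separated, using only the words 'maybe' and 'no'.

Start: bits=00000000000
Op 1: insert yak -> sets bits 6 8 10 -> bits=00000010101
Op 2: insert emu -> sets bits 0 8 9 -> bits=10000010111
Op 3: insert hen -> sets bits 1 3 4 -> bits=11011010111
Op 4: query cat -> checks bit0=1, bit8=1, bit10=1 (all 1) -> maybe
Op 5: insert cat -> sets bits 0 8 10 -> bits=11011010111
Op 6: query emu -> checks bit0=1, bit8=1, bit9=1 (all 1) -> maybe
Op 7: insert gnu -> sets bits 0 8 9 -> bits=11011010111
Op 8: insert cow -> sets bits 1 4 7 -> bits=11011011111
Op 9: query emu -> checks bit0=1, bit8=1, bit9=1 (all 1) -> maybe
Op 10: query gnu -> checks bit0=1, bit8=1, bit9=1 (all 1) -> maybe
Op 11: query dog -> checks bit2=0, bit4=1, bit10=1 (has a 0) -> no
Op 12: query hen -> checks bit1=1, bit3=1, bit4=1 (all 1) -> maybe
Query results in order: maybe maybe maybe maybe no maybe

Answer: maybe maybe maybe maybe no maybe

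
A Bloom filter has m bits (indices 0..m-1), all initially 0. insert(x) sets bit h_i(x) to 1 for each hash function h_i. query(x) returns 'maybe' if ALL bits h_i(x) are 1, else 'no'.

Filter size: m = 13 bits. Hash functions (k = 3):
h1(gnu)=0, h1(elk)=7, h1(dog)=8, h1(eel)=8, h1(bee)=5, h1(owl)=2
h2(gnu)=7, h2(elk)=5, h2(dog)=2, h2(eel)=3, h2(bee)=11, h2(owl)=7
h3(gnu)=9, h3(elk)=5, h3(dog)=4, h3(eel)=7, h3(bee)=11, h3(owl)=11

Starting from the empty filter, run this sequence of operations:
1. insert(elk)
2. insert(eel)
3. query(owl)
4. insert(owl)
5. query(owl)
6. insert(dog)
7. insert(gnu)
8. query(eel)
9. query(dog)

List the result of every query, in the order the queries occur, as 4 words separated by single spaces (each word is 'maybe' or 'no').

Start: bits=0000000000000
Op 1: insert elk -> sets bits 5 7 -> bits=0000010100000
Op 2: insert eel -> sets bits 3 7 8 -> bits=0001010110000
Op 3: query owl -> checks bit2=0, bit7=1, bit11=0 (has a 0) -> no
Op 4: insert owl -> sets bits 2 7 11 -> bits=0011010110010
Op 5: query owl -> checks bit2=1, bit7=1, bit11=1 (all 1) -> maybe
Op 6: insert dog -> sets bits 2 4 8 -> bits=0011110110010
Op 7: insert gnu -> sets bits 0 7 9 -> bits=1011110111010
Op 8: query eel -> checks bit3=1, bit7=1, bit8=1 (all 1) -> maybe
Op 9: query dog -> checks bit2=1, bit4=1, bit8=1 (all 1) -> maybe
Query results in order: no maybe maybe maybe

Answer: no maybe maybe maybe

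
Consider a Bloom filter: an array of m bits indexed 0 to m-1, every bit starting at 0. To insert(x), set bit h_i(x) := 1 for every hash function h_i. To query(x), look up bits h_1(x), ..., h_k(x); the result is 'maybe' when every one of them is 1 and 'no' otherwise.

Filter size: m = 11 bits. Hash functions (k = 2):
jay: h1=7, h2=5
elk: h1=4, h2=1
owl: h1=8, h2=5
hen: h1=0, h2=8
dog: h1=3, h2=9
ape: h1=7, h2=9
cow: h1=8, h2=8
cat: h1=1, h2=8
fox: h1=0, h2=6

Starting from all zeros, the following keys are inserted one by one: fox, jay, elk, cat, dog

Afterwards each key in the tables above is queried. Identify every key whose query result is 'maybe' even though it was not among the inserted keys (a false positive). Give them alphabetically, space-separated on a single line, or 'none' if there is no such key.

Answer: ape cow hen owl

Derivation:
Start: bits=00000000000
After insert 'fox': sets bits 0 6 -> bits=10000010000
After insert 'jay': sets bits 5 7 -> bits=10000111000
After insert 'elk': sets bits 1 4 -> bits=11001111000
After insert 'cat': sets bits 1 8 -> bits=11001111100
After insert 'dog': sets bits 3 9 -> bits=11011111110
Not inserted: ape cow hen owl — query each against bits=11011111110:
query ape: checks bit7=1, bit9=1 (all 1) -> maybe => FALSE POSITIVE
query cow: checks bit8=1 (all 1) -> maybe => FALSE POSITIVE
query hen: checks bit0=1, bit8=1 (all 1) -> maybe => FALSE POSITIVE
query owl: checks bit5=1, bit8=1 (all 1) -> maybe => FALSE POSITIVE
False positives (alphabetical): ape cow hen owl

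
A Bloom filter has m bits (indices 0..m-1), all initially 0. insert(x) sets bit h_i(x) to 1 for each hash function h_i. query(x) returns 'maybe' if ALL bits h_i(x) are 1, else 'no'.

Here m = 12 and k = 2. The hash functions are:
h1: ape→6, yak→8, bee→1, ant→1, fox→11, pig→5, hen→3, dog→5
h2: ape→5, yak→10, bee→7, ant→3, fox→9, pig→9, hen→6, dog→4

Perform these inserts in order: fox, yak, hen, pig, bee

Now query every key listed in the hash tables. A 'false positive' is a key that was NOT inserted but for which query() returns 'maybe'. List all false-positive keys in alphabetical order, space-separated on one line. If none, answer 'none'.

Start: bits=000000000000
After insert 'fox': sets bits 9 11 -> bits=000000000101
After insert 'yak': sets bits 8 10 -> bits=000000001111
After insert 'hen': sets bits 3 6 -> bits=000100101111
After insert 'pig': sets bits 5 9 -> bits=000101101111
After insert 'bee': sets bits 1 7 -> bits=010101111111
Not inserted: ant ape dog — query each against bits=010101111111:
query ant: checks bit1=1, bit3=1 (all 1) -> maybe => FALSE POSITIVE
query ape: checks bit5=1, bit6=1 (all 1) -> maybe => FALSE POSITIVE
query dog: checks bit4=0, bit5=1 (has a 0) -> no => not a false positive
False positives (alphabetical): ant ape

Answer: ant ape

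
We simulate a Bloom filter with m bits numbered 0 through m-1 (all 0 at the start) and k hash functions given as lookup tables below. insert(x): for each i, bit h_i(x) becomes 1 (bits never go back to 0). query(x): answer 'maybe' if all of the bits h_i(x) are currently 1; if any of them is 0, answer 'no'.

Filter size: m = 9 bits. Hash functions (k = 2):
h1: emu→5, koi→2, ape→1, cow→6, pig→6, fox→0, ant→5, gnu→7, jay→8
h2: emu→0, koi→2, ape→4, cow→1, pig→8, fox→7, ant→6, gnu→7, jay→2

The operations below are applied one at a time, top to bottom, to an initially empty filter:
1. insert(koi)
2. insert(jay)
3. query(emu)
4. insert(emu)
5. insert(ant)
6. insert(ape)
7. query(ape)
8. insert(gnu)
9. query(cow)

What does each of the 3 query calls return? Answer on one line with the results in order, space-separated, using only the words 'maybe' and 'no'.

Answer: no maybe maybe

Derivation:
Start: bits=000000000
Op 1: insert koi -> sets bits 2 -> bits=001000000
Op 2: insert jay -> sets bits 2 8 -> bits=001000001
Op 3: query emu -> checks bit0=0, bit5=0 (has a 0) -> no
Op 4: insert emu -> sets bits 0 5 -> bits=101001001
Op 5: insert ant -> sets bits 5 6 -> bits=101001101
Op 6: insert ape -> sets bits 1 4 -> bits=111011101
Op 7: query ape -> checks bit1=1, bit4=1 (all 1) -> maybe
Op 8: insert gnu -> sets bits 7 -> bits=111011111
Op 9: query cow -> checks bit1=1, bit6=1 (all 1) -> maybe
Query results in order: no maybe maybe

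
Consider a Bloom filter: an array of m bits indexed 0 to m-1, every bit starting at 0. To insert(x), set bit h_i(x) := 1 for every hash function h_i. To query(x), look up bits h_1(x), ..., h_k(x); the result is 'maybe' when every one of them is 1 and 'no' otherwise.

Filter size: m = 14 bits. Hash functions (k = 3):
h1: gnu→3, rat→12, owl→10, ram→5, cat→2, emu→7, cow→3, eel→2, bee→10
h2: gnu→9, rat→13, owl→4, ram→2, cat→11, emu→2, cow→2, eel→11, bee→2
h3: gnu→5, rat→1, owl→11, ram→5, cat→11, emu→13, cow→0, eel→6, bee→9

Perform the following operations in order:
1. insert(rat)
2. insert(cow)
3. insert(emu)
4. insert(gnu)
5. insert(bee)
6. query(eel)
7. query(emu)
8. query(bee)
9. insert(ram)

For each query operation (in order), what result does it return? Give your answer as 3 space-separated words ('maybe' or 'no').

Answer: no maybe maybe

Derivation:
Start: bits=00000000000000
Op 1: insert rat -> sets bits 1 12 13 -> bits=01000000000011
Op 2: insert cow -> sets bits 0 2 3 -> bits=11110000000011
Op 3: insert emu -> sets bits 2 7 13 -> bits=11110001000011
Op 4: insert gnu -> sets bits 3 5 9 -> bits=11110101010011
Op 5: insert bee -> sets bits 2 9 10 -> bits=11110101011011
Op 6: query eel -> checks bit2=1, bit6=0, bit11=0 (has a 0) -> no
Op 7: query emu -> checks bit2=1, bit7=1, bit13=1 (all 1) -> maybe
Op 8: query bee -> checks bit2=1, bit9=1, bit10=1 (all 1) -> maybe
Op 9: insert ram -> sets bits 2 5 -> bits=11110101011011
Query results in order: no maybe maybe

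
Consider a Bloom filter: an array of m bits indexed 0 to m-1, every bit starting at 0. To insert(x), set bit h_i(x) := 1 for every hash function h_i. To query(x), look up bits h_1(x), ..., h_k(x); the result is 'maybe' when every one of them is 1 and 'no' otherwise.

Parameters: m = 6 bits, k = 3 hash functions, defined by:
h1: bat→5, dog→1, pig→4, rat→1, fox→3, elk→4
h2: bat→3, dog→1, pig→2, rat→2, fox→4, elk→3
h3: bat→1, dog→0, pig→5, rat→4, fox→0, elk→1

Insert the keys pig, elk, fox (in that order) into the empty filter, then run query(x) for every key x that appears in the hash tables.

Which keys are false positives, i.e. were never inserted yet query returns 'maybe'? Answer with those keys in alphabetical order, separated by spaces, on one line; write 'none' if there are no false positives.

Start: bits=000000
After insert 'pig': sets bits 2 4 5 -> bits=001011
After insert 'elk': sets bits 1 3 4 -> bits=011111
After insert 'fox': sets bits 0 3 4 -> bits=111111
Not inserted: bat dog rat — query each against bits=111111:
query bat: checks bit1=1, bit3=1, bit5=1 (all 1) -> maybe => FALSE POSITIVE
query dog: checks bit0=1, bit1=1 (all 1) -> maybe => FALSE POSITIVE
query rat: checks bit1=1, bit2=1, bit4=1 (all 1) -> maybe => FALSE POSITIVE
False positives (alphabetical): bat dog rat

Answer: bat dog rat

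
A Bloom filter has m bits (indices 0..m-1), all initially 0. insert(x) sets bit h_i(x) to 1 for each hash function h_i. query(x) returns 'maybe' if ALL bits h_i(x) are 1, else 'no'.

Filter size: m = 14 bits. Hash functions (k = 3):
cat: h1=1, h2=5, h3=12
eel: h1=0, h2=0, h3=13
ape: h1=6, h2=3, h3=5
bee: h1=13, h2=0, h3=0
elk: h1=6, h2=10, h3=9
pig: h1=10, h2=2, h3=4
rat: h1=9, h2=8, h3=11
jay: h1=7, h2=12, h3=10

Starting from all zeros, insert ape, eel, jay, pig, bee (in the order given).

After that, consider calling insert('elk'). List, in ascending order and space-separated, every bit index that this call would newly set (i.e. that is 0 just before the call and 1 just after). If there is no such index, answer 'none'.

Start: bits=00000000000000
After insert 'ape': sets bits 3 5 6 -> bits=00010110000000
After insert 'eel': sets bits 0 13 -> bits=10010110000001
After insert 'jay': sets bits 7 10 12 -> bits=10010111001011
After insert 'pig': sets bits 2 4 10 -> bits=10111111001011
After insert 'bee': sets bits 0 13 -> bits=10111111001011
insert 'elk' would touch bits 6 9 10; currently bit6=1, bit9=0, bit10=1
Bits that are 0 among those (would change 0->1): 9

Answer: 9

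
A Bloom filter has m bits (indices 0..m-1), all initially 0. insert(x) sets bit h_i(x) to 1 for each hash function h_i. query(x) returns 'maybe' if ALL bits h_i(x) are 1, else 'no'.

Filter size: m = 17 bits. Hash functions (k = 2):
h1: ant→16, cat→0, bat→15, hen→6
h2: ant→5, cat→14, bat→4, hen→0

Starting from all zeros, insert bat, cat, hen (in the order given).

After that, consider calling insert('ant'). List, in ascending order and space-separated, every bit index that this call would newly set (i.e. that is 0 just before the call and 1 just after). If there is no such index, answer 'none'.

Start: bits=00000000000000000
After insert 'bat': sets bits 4 15 -> bits=00001000000000010
After insert 'cat': sets bits 0 14 -> bits=10001000000000110
After insert 'hen': sets bits 0 6 -> bits=10001010000000110
insert 'ant' would touch bits 5 16; currently bit5=0, bit16=0
Bits that are 0 among those (would change 0->1): 5 16

Answer: 5 16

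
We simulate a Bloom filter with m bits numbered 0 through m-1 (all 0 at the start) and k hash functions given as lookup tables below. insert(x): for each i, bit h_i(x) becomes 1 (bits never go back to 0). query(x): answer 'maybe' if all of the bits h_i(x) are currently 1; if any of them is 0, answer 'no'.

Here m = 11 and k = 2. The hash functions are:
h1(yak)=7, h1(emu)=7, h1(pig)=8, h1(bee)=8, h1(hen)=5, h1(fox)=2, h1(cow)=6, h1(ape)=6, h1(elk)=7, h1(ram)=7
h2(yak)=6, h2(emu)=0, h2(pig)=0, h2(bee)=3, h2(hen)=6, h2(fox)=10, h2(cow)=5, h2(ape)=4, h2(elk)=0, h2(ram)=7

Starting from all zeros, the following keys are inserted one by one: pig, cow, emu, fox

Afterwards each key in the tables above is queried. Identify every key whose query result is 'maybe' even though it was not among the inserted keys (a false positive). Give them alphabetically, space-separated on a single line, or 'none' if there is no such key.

Answer: elk hen ram yak

Derivation:
Start: bits=00000000000
After insert 'pig': sets bits 0 8 -> bits=10000000100
After insert 'cow': sets bits 5 6 -> bits=10000110100
After insert 'emu': sets bits 0 7 -> bits=10000111100
After insert 'fox': sets bits 2 10 -> bits=10100111101
Not inserted: ape bee elk hen ram yak — query each against bits=10100111101:
query ape: checks bit4=0, bit6=1 (has a 0) -> no => not a false positive
query bee: checks bit3=0, bit8=1 (has a 0) -> no => not a false positive
query elk: checks bit0=1, bit7=1 (all 1) -> maybe => FALSE POSITIVE
query hen: checks bit5=1, bit6=1 (all 1) -> maybe => FALSE POSITIVE
query ram: checks bit7=1 (all 1) -> maybe => FALSE POSITIVE
query yak: checks bit6=1, bit7=1 (all 1) -> maybe => FALSE POSITIVE
False positives (alphabetical): elk hen ram yak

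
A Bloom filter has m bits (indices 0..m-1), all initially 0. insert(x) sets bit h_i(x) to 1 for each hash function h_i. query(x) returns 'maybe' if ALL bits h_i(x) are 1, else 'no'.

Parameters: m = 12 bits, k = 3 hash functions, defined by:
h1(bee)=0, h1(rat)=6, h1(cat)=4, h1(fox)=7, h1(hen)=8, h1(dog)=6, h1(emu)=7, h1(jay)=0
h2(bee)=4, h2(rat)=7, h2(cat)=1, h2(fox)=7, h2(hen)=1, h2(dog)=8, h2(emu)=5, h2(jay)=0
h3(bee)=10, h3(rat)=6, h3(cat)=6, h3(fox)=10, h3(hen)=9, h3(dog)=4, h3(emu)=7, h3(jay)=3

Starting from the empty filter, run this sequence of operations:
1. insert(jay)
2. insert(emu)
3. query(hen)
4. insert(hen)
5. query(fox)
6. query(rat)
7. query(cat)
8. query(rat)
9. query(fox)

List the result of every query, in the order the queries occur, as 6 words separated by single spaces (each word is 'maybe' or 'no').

Start: bits=000000000000
Op 1: insert jay -> sets bits 0 3 -> bits=100100000000
Op 2: insert emu -> sets bits 5 7 -> bits=100101010000
Op 3: query hen -> checks bit1=0, bit8=0, bit9=0 (has a 0) -> no
Op 4: insert hen -> sets bits 1 8 9 -> bits=110101011100
Op 5: query fox -> checks bit7=1, bit10=0 (has a 0) -> no
Op 6: query rat -> checks bit6=0, bit7=1 (has a 0) -> no
Op 7: query cat -> checks bit1=1, bit4=0, bit6=0 (has a 0) -> no
Op 8: query rat -> checks bit6=0, bit7=1 (has a 0) -> no
Op 9: query fox -> checks bit7=1, bit10=0 (has a 0) -> no
Query results in order: no no no no no no

Answer: no no no no no no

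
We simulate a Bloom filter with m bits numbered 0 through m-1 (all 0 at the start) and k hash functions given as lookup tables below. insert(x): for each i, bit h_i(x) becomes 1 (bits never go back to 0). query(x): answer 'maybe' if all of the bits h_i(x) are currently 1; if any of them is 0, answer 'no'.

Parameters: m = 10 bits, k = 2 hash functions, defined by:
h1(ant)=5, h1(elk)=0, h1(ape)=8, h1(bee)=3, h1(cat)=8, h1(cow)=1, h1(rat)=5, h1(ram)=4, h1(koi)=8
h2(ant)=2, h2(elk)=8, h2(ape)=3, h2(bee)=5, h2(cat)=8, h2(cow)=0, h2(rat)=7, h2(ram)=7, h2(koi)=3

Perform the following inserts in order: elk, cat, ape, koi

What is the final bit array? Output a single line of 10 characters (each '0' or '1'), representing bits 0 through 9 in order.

Answer: 1001000010

Derivation:
Start: bits=0000000000
After insert 'elk': sets bits 0 8 -> bits=1000000010
After insert 'cat': sets bits 8 -> bits=1000000010
After insert 'ape': sets bits 3 8 -> bits=1001000010
After insert 'koi': sets bits 3 8 -> bits=1001000010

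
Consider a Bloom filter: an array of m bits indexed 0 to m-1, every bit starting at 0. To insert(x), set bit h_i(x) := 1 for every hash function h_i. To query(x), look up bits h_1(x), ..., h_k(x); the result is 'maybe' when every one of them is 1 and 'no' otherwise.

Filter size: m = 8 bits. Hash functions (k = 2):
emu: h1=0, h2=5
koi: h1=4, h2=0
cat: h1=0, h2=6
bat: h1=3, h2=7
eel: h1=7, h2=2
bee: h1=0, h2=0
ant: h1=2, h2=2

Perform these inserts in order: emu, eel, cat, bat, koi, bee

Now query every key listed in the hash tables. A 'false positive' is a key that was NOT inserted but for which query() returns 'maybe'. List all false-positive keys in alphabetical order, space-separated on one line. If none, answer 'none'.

Start: bits=00000000
After insert 'emu': sets bits 0 5 -> bits=10000100
After insert 'eel': sets bits 2 7 -> bits=10100101
After insert 'cat': sets bits 0 6 -> bits=10100111
After insert 'bat': sets bits 3 7 -> bits=10110111
After insert 'koi': sets bits 0 4 -> bits=10111111
After insert 'bee': sets bits 0 -> bits=10111111
Not inserted: ant — query each against bits=10111111:
query ant: checks bit2=1 (all 1) -> maybe => FALSE POSITIVE
False positives (alphabetical): ant

Answer: ant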